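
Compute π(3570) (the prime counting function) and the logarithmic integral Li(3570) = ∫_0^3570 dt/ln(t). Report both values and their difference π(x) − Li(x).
π(3570) = 499;  Li(3570) ≈ 513.17;  π(x) − Li(x) ≈ -14.17.

Direct count of primes ≤ 3570 gives π(3570) = 499. Numerical evaluation of the logarithmic integral gives Li(3570) ≈ 513.17. The difference π(x) − Li(x) ≈ -14.17 is typically negative for small/moderate x (Li(x) overestimates), though Littlewood's theorem shows this sign changes infinitely often.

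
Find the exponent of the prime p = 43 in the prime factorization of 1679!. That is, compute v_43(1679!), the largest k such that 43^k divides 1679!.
v_43(1679!) = 39

Legendre's formula: v_p(n!) = Σ_{k ≥ 1} ⌊n / p^k⌋. For p = 43, n = 1679, the terms are:
  ⌊1679/43^1⌋ = ⌊1679/43⌋ = 39
(the next term ⌊1679/43^2⌋ = 0, terminating the sum). Summing: v_43(1679!) = 39 = 39.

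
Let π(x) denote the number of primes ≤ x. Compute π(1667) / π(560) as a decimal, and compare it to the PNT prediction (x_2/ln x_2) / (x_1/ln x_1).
π(1667)/π(560) = 262/102 ≈ 2.5686;  PNT prediction ≈ 2.5391.

π(560) = 102 and π(1667) = 262, so π(1667)/π(560) ≈ 2.5686. The PNT-predicted ratio is (1667/ln(1667)) / (560/ln(560)) ≈ 2.5391. The two agree to within a few percent, as expected.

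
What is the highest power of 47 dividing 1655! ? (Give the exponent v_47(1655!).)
v_47(1655!) = 35

Legendre's formula: v_p(n!) = Σ_{k ≥ 1} ⌊n / p^k⌋. For p = 47, n = 1655, the terms are:
  ⌊1655/47^1⌋ = ⌊1655/47⌋ = 35
(the next term ⌊1655/47^2⌋ = 0, terminating the sum). Summing: v_47(1655!) = 35 = 35.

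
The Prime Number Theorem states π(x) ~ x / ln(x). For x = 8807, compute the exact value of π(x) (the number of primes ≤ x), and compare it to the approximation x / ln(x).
π(8807) = 1097;  x/ln(x) ≈ 969.58;  relative error ≈ 11.62%.

Directly count primes up to 8807: π(8807) = 1097. The PNT approximation gives 8807/ln(8807) ≈ 8807/9.08330 ≈ 969.58. Relative error (π(x) − x/ln(x)) / π(x) ≈ 11.62%; the approximation is known to undercount slightly (Li(x) is a better estimate).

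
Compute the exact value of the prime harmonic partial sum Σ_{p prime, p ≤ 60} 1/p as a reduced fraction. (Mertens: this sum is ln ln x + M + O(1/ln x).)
Σ 1/p = 3263815694539731437539/1922760350154212639070

π(60) = 17, so the primes ≤ 60 are [2, 3, 5, 7, 11, 13, 17, 19, 23, 29, 31, 37, 41, 43, 47, 53, 59]. Summing 1/p over these primes: 3263815694539731437539/1922760350154212639070 ≈ 1.6975. Mertens estimate ln ln(60) + 0.2615 ≈ 1.6711.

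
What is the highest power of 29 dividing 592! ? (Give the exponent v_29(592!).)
v_29(592!) = 20

Legendre's formula: v_p(n!) = Σ_{k ≥ 1} ⌊n / p^k⌋. For p = 29, n = 592, the terms are:
  ⌊592/29^1⌋ = ⌊592/29⌋ = 20
(the next term ⌊592/29^2⌋ = 0, terminating the sum). Summing: v_29(592!) = 20 = 20.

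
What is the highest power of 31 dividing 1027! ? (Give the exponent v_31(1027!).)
v_31(1027!) = 34

Legendre's formula: v_p(n!) = Σ_{k ≥ 1} ⌊n / p^k⌋. For p = 31, n = 1027, the terms are:
  ⌊1027/31^1⌋ = ⌊1027/31⌋ = 33
  ⌊1027/31^2⌋ = ⌊1027/961⌋ = 1
(the next term ⌊1027/31^3⌋ = 0, terminating the sum). Summing: v_31(1027!) = 33 + 1 = 34.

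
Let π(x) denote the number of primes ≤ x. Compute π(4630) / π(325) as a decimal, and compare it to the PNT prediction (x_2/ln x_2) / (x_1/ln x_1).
π(4630)/π(325) = 624/66 ≈ 9.4545;  PNT prediction ≈ 9.7623.

π(325) = 66 and π(4630) = 624, so π(4630)/π(325) ≈ 9.4545. The PNT-predicted ratio is (4630/ln(4630)) / (325/ln(325)) ≈ 9.7623. The two agree to within a few percent, as expected.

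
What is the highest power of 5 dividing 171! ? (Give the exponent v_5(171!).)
v_5(171!) = 41

Legendre's formula: v_p(n!) = Σ_{k ≥ 1} ⌊n / p^k⌋. For p = 5, n = 171, the terms are:
  ⌊171/5^1⌋ = ⌊171/5⌋ = 34
  ⌊171/5^2⌋ = ⌊171/25⌋ = 6
  ⌊171/5^3⌋ = ⌊171/125⌋ = 1
(the next term ⌊171/5^4⌋ = 0, terminating the sum). Summing: v_5(171!) = 34 + 6 + 1 = 41.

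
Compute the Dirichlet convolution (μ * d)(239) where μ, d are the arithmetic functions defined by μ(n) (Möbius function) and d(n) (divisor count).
(μ * d)(239) = 1

Divisors of 239: [1, 239]. For each d | 239:
  d = 1: μ(1) · d(239/1) = 1 · 2 = 2
  d = 239: μ(239) · d(239/239) = -1 · 1 = -1
Summing: (μ * d)(239) = 2 + -1 = 1.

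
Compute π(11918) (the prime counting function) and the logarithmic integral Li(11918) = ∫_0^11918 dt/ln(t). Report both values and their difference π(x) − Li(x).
π(11918) = 1427;  Li(11918) ≈ 1452.37;  π(x) − Li(x) ≈ -25.37.

Direct count of primes ≤ 11918 gives π(11918) = 1427. Numerical evaluation of the logarithmic integral gives Li(11918) ≈ 1452.37. The difference π(x) − Li(x) ≈ -25.37 is typically negative for small/moderate x (Li(x) overestimates), though Littlewood's theorem shows this sign changes infinitely often.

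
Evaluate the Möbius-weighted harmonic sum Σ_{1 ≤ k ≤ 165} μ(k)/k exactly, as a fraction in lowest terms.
Σ μ(k)/k = 39559613656892389988868176705313193612521402770457442247492939/5766152219975951659023630035336134306565384015606066319856068810

Values of μ(k) for 1 ≤ k ≤ 165: μ(1) = 1, μ(2) = -1, μ(3) = -1, μ(5) = -1, μ(6) = 1, μ(7) = -1, μ(10) = 1, μ(11) = -1, μ(13) = -1, μ(14) = 1, μ(15) = 1, μ(17) = -1, μ(19) = -1, μ(21) = 1, μ(22) = 1, μ(23) = -1, μ(26) = 1, μ(29) = -1, μ(30) = -1, μ(31) = -1, μ(33) = 1, μ(34) = 1, μ(35) = 1, μ(37) = -1, μ(38) = 1, μ(39) = 1, μ(41) = -1, μ(42) = -1, μ(43) = -1, μ(46) = 1, μ(47) = -1, μ(51) = 1, μ(53) = -1, μ(55) = 1, μ(57) = 1, μ(58) = 1, μ(59) = -1, μ(61) = -1, μ(62) = 1, μ(65) = 1, μ(66) = -1, μ(67) = -1, μ(69) = 1, μ(70) = -1, μ(71) = -1, μ(73) = -1, μ(74) = 1, μ(77) = 1, μ(78) = -1, μ(79) = -1, μ(82) = 1, μ(83) = -1, μ(85) = 1, μ(86) = 1, μ(87) = 1, μ(89) = -1, μ(91) = 1, μ(93) = 1, μ(94) = 1, μ(95) = 1, μ(97) = -1, μ(101) = -1, μ(102) = -1, μ(103) = -1, μ(105) = -1, μ(106) = 1, μ(107) = -1, μ(109) = -1, μ(110) = -1, μ(111) = 1, μ(113) = -1, μ(114) = -1, μ(115) = 1, μ(118) = 1, μ(119) = 1, μ(122) = 1, μ(123) = 1, μ(127) = -1, μ(129) = 1, μ(130) = -1, μ(131) = -1, μ(133) = 1, μ(134) = 1, μ(137) = -1, μ(138) = -1, μ(139) = -1, μ(141) = 1, μ(142) = 1, μ(143) = 1, μ(145) = 1, μ(146) = 1, μ(149) = -1, μ(151) = -1, μ(154) = -1, μ(155) = 1, μ(157) = -1, μ(158) = 1, μ(159) = 1, μ(161) = 1, μ(163) = -1, μ(165) = -1, with μ = 0 on non-squarefree integers. Summing μ(k)/k for k where μ(k) ≠ 0 gives 39559613656892389988868176705313193612521402770457442247492939/5766152219975951659023630035336134306565384015606066319856068810 ≈ 0.0069. (PNT ⟺ this sum → 0 as n → ∞.)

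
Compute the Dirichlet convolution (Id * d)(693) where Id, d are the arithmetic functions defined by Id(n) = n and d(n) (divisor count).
(Id * d)(693) = 2106

Divisors of 693: [1, 3, 7, 9, 11, 21, 33, 63, 77, 99, 231, 693]. For each d | 693:
  d = 1: Id(1) · d(693/1) = 1 · 12 = 12
  d = 3: Id(3) · d(693/3) = 3 · 8 = 24
  d = 7: Id(7) · d(693/7) = 7 · 6 = 42
  d = 9: Id(9) · d(693/9) = 9 · 4 = 36
  d = 11: Id(11) · d(693/11) = 11 · 6 = 66
  d = 21: Id(21) · d(693/21) = 21 · 4 = 84
  d = 33: Id(33) · d(693/33) = 33 · 4 = 132
  d = 63: Id(63) · d(693/63) = 63 · 2 = 126
  d = 77: Id(77) · d(693/77) = 77 · 3 = 231
  d = 99: Id(99) · d(693/99) = 99 · 2 = 198
  d = 231: Id(231) · d(693/231) = 231 · 2 = 462
  d = 693: Id(693) · d(693/693) = 693 · 1 = 693
Summing: (Id * d)(693) = 12 + 24 + 42 + 36 + 66 + 84 + 132 + 126 + 231 + 198 + 462 + 693 = 2106.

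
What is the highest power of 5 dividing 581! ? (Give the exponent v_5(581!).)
v_5(581!) = 143

Legendre's formula: v_p(n!) = Σ_{k ≥ 1} ⌊n / p^k⌋. For p = 5, n = 581, the terms are:
  ⌊581/5^1⌋ = ⌊581/5⌋ = 116
  ⌊581/5^2⌋ = ⌊581/25⌋ = 23
  ⌊581/5^3⌋ = ⌊581/125⌋ = 4
(the next term ⌊581/5^4⌋ = 0, terminating the sum). Summing: v_5(581!) = 116 + 23 + 4 = 143.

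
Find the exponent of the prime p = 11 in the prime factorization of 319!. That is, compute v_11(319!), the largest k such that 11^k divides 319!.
v_11(319!) = 31

Legendre's formula: v_p(n!) = Σ_{k ≥ 1} ⌊n / p^k⌋. For p = 11, n = 319, the terms are:
  ⌊319/11^1⌋ = ⌊319/11⌋ = 29
  ⌊319/11^2⌋ = ⌊319/121⌋ = 2
(the next term ⌊319/11^3⌋ = 0, terminating the sum). Summing: v_11(319!) = 29 + 2 = 31.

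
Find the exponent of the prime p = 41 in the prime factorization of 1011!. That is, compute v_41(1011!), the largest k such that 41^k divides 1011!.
v_41(1011!) = 24

Legendre's formula: v_p(n!) = Σ_{k ≥ 1} ⌊n / p^k⌋. For p = 41, n = 1011, the terms are:
  ⌊1011/41^1⌋ = ⌊1011/41⌋ = 24
(the next term ⌊1011/41^2⌋ = 0, terminating the sum). Summing: v_41(1011!) = 24 = 24.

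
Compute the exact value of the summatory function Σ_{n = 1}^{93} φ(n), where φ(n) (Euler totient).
Σ_{n ≤ 93} φ(n) = 2656

Compute φ(n) for each 1 ≤ n ≤ 93: φ(1) = 1, φ(2) = 1, φ(3) = 2, φ(4) = 2, φ(5) = 4, φ(6) = 2, φ(7) = 6, φ(8) = 4, φ(9) = 6, φ(10) = 4, φ(11) = 10, φ(12) = 4, φ(13) = 12, φ(14) = 6, φ(15) = 8, φ(16) = 8, φ(17) = 16, φ(18) = 6, φ(19) = 18, φ(20) = 8, φ(21) = 12, φ(22) = 10, φ(23) = 22, φ(24) = 8, φ(25) = 20, φ(26) = 12, φ(27) = 18, φ(28) = 12, φ(29) = 28, φ(30) = 8, φ(31) = 30, φ(32) = 16, φ(33) = 20, φ(34) = 16, φ(35) = 24, φ(36) = 12, φ(37) = 36, φ(38) = 18, φ(39) = 24, φ(40) = 16, φ(41) = 40, φ(42) = 12, φ(43) = 42, φ(44) = 20, φ(45) = 24, φ(46) = 22, φ(47) = 46, φ(48) = 16, φ(49) = 42, φ(50) = 20, φ(51) = 32, φ(52) = 24, φ(53) = 52, φ(54) = 18, φ(55) = 40, φ(56) = 24, φ(57) = 36, φ(58) = 28, φ(59) = 58, φ(60) = 16, φ(61) = 60, φ(62) = 30, φ(63) = 36, φ(64) = 32, φ(65) = 48, φ(66) = 20, φ(67) = 66, φ(68) = 32, φ(69) = 44, φ(70) = 24, φ(71) = 70, φ(72) = 24, φ(73) = 72, φ(74) = 36, φ(75) = 40, φ(76) = 36, φ(77) = 60, φ(78) = 24, φ(79) = 78, φ(80) = 32, φ(81) = 54, φ(82) = 40, φ(83) = 82, φ(84) = 24, φ(85) = 64, φ(86) = 42, φ(87) = 56, φ(88) = 40, φ(89) = 88, φ(90) = 24, φ(91) = 72, φ(92) = 44, φ(93) = 60. Summing all 93 values: 2656. (Average order: Σ_{n ≤ x} φ(n) ~ (3/π²) x². For x = 93, (3/π²)·93² ≈ 2628.98.)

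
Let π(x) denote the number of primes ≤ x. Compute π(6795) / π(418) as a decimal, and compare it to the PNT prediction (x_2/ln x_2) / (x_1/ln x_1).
π(6795)/π(418) = 875/80 ≈ 10.9375;  PNT prediction ≈ 11.1189.

π(418) = 80 and π(6795) = 875, so π(6795)/π(418) ≈ 10.9375. The PNT-predicted ratio is (6795/ln(6795)) / (418/ln(418)) ≈ 11.1189. The two agree to within a few percent, as expected.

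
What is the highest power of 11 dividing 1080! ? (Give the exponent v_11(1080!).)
v_11(1080!) = 106

Legendre's formula: v_p(n!) = Σ_{k ≥ 1} ⌊n / p^k⌋. For p = 11, n = 1080, the terms are:
  ⌊1080/11^1⌋ = ⌊1080/11⌋ = 98
  ⌊1080/11^2⌋ = ⌊1080/121⌋ = 8
(the next term ⌊1080/11^3⌋ = 0, terminating the sum). Summing: v_11(1080!) = 98 + 8 = 106.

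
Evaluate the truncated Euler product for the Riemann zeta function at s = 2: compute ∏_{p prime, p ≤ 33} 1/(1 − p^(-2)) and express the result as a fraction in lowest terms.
∏ = 82920037520482019/50722704772300800

The primes p ≤ 33 are [2, 3, 5, 7, 11, 13, 17, 19, 23, 29, 31]. For each prime, (1 − 1/p^2)^(-1) = p^2 / (p^2 − 1). The product is (1 − 1/2^2)^(-1), (1 − 1/3^2)^(-1), (1 − 1/5^2)^(-1), (1 − 1/7^2)^(-1), (1 − 1/11^2)^(-1), (1 − 1/13^2)^(-1), (1 − 1/17^2)^(-1), (1 − 1/19^2)^(-1), (1 − 1/23^2)^(-1), (1 − 1/29^2)^(-1), (1 − 1/31^2)^(-1) = ∏ p^2 / (p^2 − 1) = 82920037520482019/50722704772300800.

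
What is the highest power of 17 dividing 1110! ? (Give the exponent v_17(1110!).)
v_17(1110!) = 68

Legendre's formula: v_p(n!) = Σ_{k ≥ 1} ⌊n / p^k⌋. For p = 17, n = 1110, the terms are:
  ⌊1110/17^1⌋ = ⌊1110/17⌋ = 65
  ⌊1110/17^2⌋ = ⌊1110/289⌋ = 3
(the next term ⌊1110/17^3⌋ = 0, terminating the sum). Summing: v_17(1110!) = 65 + 3 = 68.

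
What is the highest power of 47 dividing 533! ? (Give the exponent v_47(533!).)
v_47(533!) = 11

Legendre's formula: v_p(n!) = Σ_{k ≥ 1} ⌊n / p^k⌋. For p = 47, n = 533, the terms are:
  ⌊533/47^1⌋ = ⌊533/47⌋ = 11
(the next term ⌊533/47^2⌋ = 0, terminating the sum). Summing: v_47(533!) = 11 = 11.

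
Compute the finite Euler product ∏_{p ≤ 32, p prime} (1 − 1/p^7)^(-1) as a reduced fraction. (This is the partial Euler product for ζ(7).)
∏ = 37031956963631386906046525229438701635098769061332515193389940565625/36725327022248259763071767483224373757798563246158812707599806493184

The primes p ≤ 32 are [2, 3, 5, 7, 11, 13, 17, 19, 23, 29, 31]. For each prime, (1 − 1/p^7)^(-1) = p^7 / (p^7 − 1). The product is (1 − 1/2^7)^(-1), (1 − 1/3^7)^(-1), (1 − 1/5^7)^(-1), (1 − 1/7^7)^(-1), (1 − 1/11^7)^(-1), (1 − 1/13^7)^(-1), (1 − 1/17^7)^(-1), (1 − 1/19^7)^(-1), (1 − 1/23^7)^(-1), (1 − 1/29^7)^(-1), (1 − 1/31^7)^(-1) = ∏ p^7 / (p^7 − 1) = 37031956963631386906046525229438701635098769061332515193389940565625/36725327022248259763071767483224373757798563246158812707599806493184.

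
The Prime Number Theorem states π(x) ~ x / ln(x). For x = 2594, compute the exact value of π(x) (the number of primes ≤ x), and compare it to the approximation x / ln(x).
π(2594) = 378;  x/ln(x) ≈ 329.99;  relative error ≈ 12.70%.

Directly count primes up to 2594: π(2594) = 378. The PNT approximation gives 2594/ln(2594) ≈ 2594/7.86096 ≈ 329.99. Relative error (π(x) − x/ln(x)) / π(x) ≈ 12.70%; the approximation is known to undercount slightly (Li(x) is a better estimate).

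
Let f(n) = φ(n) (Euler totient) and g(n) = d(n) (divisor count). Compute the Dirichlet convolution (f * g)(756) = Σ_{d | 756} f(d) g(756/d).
(φ * d)(756) = 2240

Divisors of 756: [1, 2, 3, 4, 6, 7, 9, 12, 14, 18, 21, 27, 28, 36, 42, 54, 63, 84, 108, 126, 189, 252, 378, 756]. For each d | 756:
  d = 1: φ(1) · d(756/1) = 1 · 24 = 24
  d = 2: φ(2) · d(756/2) = 1 · 16 = 16
  d = 3: φ(3) · d(756/3) = 2 · 18 = 36
  d = 4: φ(4) · d(756/4) = 2 · 8 = 16
  d = 6: φ(6) · d(756/6) = 2 · 12 = 24
  d = 7: φ(7) · d(756/7) = 6 · 12 = 72
  d = 9: φ(9) · d(756/9) = 6 · 12 = 72
  d = 12: φ(12) · d(756/12) = 4 · 6 = 24
  d = 14: φ(14) · d(756/14) = 6 · 8 = 48
  d = 18: φ(18) · d(756/18) = 6 · 8 = 48
  d = 21: φ(21) · d(756/21) = 12 · 9 = 108
  d = 27: φ(27) · d(756/27) = 18 · 6 = 108
  d = 28: φ(28) · d(756/28) = 12 · 4 = 48
  d = 36: φ(36) · d(756/36) = 12 · 4 = 48
  d = 42: φ(42) · d(756/42) = 12 · 6 = 72
  d = 54: φ(54) · d(756/54) = 18 · 4 = 72
  d = 63: φ(63) · d(756/63) = 36 · 6 = 216
  d = 84: φ(84) · d(756/84) = 24 · 3 = 72
  d = 108: φ(108) · d(756/108) = 36 · 2 = 72
  d = 126: φ(126) · d(756/126) = 36 · 4 = 144
  d = 189: φ(189) · d(756/189) = 108 · 3 = 324
  d = 252: φ(252) · d(756/252) = 72 · 2 = 144
  d = 378: φ(378) · d(756/378) = 108 · 2 = 216
  d = 756: φ(756) · d(756/756) = 216 · 1 = 216
Summing: (φ * d)(756) = 24 + 16 + 36 + 16 + 24 + 72 + 72 + 24 + 48 + 48 + 108 + 108 + 48 + 48 + 72 + 72 + 216 + 72 + 72 + 144 + 324 + 144 + 216 + 216 = 2240.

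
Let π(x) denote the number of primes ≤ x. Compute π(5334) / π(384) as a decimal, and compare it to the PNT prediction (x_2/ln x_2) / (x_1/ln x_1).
π(5334)/π(384) = 706/76 ≈ 9.2895;  PNT prediction ≈ 9.6317.

π(384) = 76 and π(5334) = 706, so π(5334)/π(384) ≈ 9.2895. The PNT-predicted ratio is (5334/ln(5334)) / (384/ln(384)) ≈ 9.6317. The two agree to within a few percent, as expected.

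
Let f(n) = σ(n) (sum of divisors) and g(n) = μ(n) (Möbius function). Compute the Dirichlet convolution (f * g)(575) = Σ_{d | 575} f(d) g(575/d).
(σ * μ)(575) = 575

Divisors of 575: [1, 5, 23, 25, 115, 575]. For each d | 575:
  d = 1: σ(1) · μ(575/1) = 1 · 0 = 0
  d = 5: σ(5) · μ(575/5) = 6 · 1 = 6
  d = 23: σ(23) · μ(575/23) = 24 · 0 = 0
  d = 25: σ(25) · μ(575/25) = 31 · -1 = -31
  d = 115: σ(115) · μ(575/115) = 144 · -1 = -144
  d = 575: σ(575) · μ(575/575) = 744 · 1 = 744
Summing: (σ * μ)(575) = 0 + 6 + 0 + -31 + -144 + 744 = 575.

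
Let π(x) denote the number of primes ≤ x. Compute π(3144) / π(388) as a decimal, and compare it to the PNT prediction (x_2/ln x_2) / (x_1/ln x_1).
π(3144)/π(388) = 446/76 ≈ 5.8684;  PNT prediction ≈ 5.9979.

π(388) = 76 and π(3144) = 446, so π(3144)/π(388) ≈ 5.8684. The PNT-predicted ratio is (3144/ln(3144)) / (388/ln(388)) ≈ 5.9979. The two agree to within a few percent, as expected.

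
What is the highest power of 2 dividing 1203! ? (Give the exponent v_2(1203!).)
v_2(1203!) = 1197

Legendre's formula: v_p(n!) = Σ_{k ≥ 1} ⌊n / p^k⌋. For p = 2, n = 1203, the terms are:
  ⌊1203/2^1⌋ = ⌊1203/2⌋ = 601
  ⌊1203/2^2⌋ = ⌊1203/4⌋ = 300
  ⌊1203/2^3⌋ = ⌊1203/8⌋ = 150
  ⌊1203/2^4⌋ = ⌊1203/16⌋ = 75
  ⌊1203/2^5⌋ = ⌊1203/32⌋ = 37
  ⌊1203/2^6⌋ = ⌊1203/64⌋ = 18
  ⌊1203/2^7⌋ = ⌊1203/128⌋ = 9
  ⌊1203/2^8⌋ = ⌊1203/256⌋ = 4
  ⌊1203/2^9⌋ = ⌊1203/512⌋ = 2
  ⌊1203/2^10⌋ = ⌊1203/1024⌋ = 1
(the next term ⌊1203/2^11⌋ = 0, terminating the sum). Summing: v_2(1203!) = 601 + 300 + 150 + 75 + 37 + 18 + 9 + 4 + 2 + 1 = 1197.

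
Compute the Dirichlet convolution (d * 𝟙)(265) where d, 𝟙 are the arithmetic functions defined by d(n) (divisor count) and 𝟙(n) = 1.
(d * 𝟙)(265) = 9

Divisors of 265: [1, 5, 53, 265]. For each d | 265:
  d = 1: d(1) · 𝟙(265/1) = 1 · 1 = 1
  d = 5: d(5) · 𝟙(265/5) = 2 · 1 = 2
  d = 53: d(53) · 𝟙(265/53) = 2 · 1 = 2
  d = 265: d(265) · 𝟙(265/265) = 4 · 1 = 4
Summing: (d * 𝟙)(265) = 1 + 2 + 2 + 4 = 9.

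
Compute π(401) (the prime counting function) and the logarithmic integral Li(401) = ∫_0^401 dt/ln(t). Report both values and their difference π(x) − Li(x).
π(401) = 79;  Li(401) ≈ 85.58;  π(x) − Li(x) ≈ -6.58.

Direct count of primes ≤ 401 gives π(401) = 79. Numerical evaluation of the logarithmic integral gives Li(401) ≈ 85.58. The difference π(x) − Li(x) ≈ -6.58 is typically negative for small/moderate x (Li(x) overestimates), though Littlewood's theorem shows this sign changes infinitely often.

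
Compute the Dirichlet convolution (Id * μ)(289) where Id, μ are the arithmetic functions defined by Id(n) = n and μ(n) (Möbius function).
(Id * μ)(289) = 272

Divisors of 289: [1, 17, 289]. For each d | 289:
  d = 1: Id(1) · μ(289/1) = 1 · 0 = 0
  d = 17: Id(17) · μ(289/17) = 17 · -1 = -17
  d = 289: Id(289) · μ(289/289) = 289 · 1 = 289
Summing: (Id * μ)(289) = 0 + -17 + 289 = 272.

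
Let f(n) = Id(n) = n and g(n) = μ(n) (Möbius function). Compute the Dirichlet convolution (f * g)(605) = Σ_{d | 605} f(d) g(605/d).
(Id * μ)(605) = 440

Divisors of 605: [1, 5, 11, 55, 121, 605]. For each d | 605:
  d = 1: Id(1) · μ(605/1) = 1 · 0 = 0
  d = 5: Id(5) · μ(605/5) = 5 · 0 = 0
  d = 11: Id(11) · μ(605/11) = 11 · 1 = 11
  d = 55: Id(55) · μ(605/55) = 55 · -1 = -55
  d = 121: Id(121) · μ(605/121) = 121 · -1 = -121
  d = 605: Id(605) · μ(605/605) = 605 · 1 = 605
Summing: (Id * μ)(605) = 0 + 0 + 11 + -55 + -121 + 605 = 440.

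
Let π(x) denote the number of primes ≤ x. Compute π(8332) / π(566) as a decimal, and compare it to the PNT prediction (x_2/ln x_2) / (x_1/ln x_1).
π(8332)/π(566) = 1045/103 ≈ 10.1456;  PNT prediction ≈ 10.3357.

π(566) = 103 and π(8332) = 1045, so π(8332)/π(566) ≈ 10.1456. The PNT-predicted ratio is (8332/ln(8332)) / (566/ln(566)) ≈ 10.3357. The two agree to within a few percent, as expected.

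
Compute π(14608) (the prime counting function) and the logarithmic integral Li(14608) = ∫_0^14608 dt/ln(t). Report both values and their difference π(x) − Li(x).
π(14608) = 1710;  Li(14608) ≈ 1735.80;  π(x) − Li(x) ≈ -25.80.

Direct count of primes ≤ 14608 gives π(14608) = 1710. Numerical evaluation of the logarithmic integral gives Li(14608) ≈ 1735.80. The difference π(x) − Li(x) ≈ -25.80 is typically negative for small/moderate x (Li(x) overestimates), though Littlewood's theorem shows this sign changes infinitely often.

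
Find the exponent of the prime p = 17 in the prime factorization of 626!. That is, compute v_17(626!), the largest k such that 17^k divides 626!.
v_17(626!) = 38

Legendre's formula: v_p(n!) = Σ_{k ≥ 1} ⌊n / p^k⌋. For p = 17, n = 626, the terms are:
  ⌊626/17^1⌋ = ⌊626/17⌋ = 36
  ⌊626/17^2⌋ = ⌊626/289⌋ = 2
(the next term ⌊626/17^3⌋ = 0, terminating the sum). Summing: v_17(626!) = 36 + 2 = 38.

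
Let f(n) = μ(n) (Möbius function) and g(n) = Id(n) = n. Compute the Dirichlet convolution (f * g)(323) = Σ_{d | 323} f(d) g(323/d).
(μ * Id)(323) = 288

Divisors of 323: [1, 17, 19, 323]. For each d | 323:
  d = 1: μ(1) · Id(323/1) = 1 · 323 = 323
  d = 17: μ(17) · Id(323/17) = -1 · 19 = -19
  d = 19: μ(19) · Id(323/19) = -1 · 17 = -17
  d = 323: μ(323) · Id(323/323) = 1 · 1 = 1
Summing: (μ * Id)(323) = 323 + -19 + -17 + 1 = 288.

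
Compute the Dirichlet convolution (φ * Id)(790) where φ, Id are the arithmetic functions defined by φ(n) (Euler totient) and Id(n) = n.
(φ * Id)(790) = 4239

Divisors of 790: [1, 2, 5, 10, 79, 158, 395, 790]. For each d | 790:
  d = 1: φ(1) · Id(790/1) = 1 · 790 = 790
  d = 2: φ(2) · Id(790/2) = 1 · 395 = 395
  d = 5: φ(5) · Id(790/5) = 4 · 158 = 632
  d = 10: φ(10) · Id(790/10) = 4 · 79 = 316
  d = 79: φ(79) · Id(790/79) = 78 · 10 = 780
  d = 158: φ(158) · Id(790/158) = 78 · 5 = 390
  d = 395: φ(395) · Id(790/395) = 312 · 2 = 624
  d = 790: φ(790) · Id(790/790) = 312 · 1 = 312
Summing: (φ * Id)(790) = 790 + 395 + 632 + 316 + 780 + 390 + 624 + 312 = 4239.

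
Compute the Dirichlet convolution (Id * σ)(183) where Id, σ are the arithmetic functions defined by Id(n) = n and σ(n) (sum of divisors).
(Id * σ)(183) = 861

Divisors of 183: [1, 3, 61, 183]. For each d | 183:
  d = 1: Id(1) · σ(183/1) = 1 · 248 = 248
  d = 3: Id(3) · σ(183/3) = 3 · 62 = 186
  d = 61: Id(61) · σ(183/61) = 61 · 4 = 244
  d = 183: Id(183) · σ(183/183) = 183 · 1 = 183
Summing: (Id * σ)(183) = 248 + 186 + 244 + 183 = 861.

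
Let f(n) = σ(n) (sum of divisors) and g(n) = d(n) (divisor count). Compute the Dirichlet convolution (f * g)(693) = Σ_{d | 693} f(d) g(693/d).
(σ * d)(693) = 3360

Divisors of 693: [1, 3, 7, 9, 11, 21, 33, 63, 77, 99, 231, 693]. For each d | 693:
  d = 1: σ(1) · d(693/1) = 1 · 12 = 12
  d = 3: σ(3) · d(693/3) = 4 · 8 = 32
  d = 7: σ(7) · d(693/7) = 8 · 6 = 48
  d = 9: σ(9) · d(693/9) = 13 · 4 = 52
  d = 11: σ(11) · d(693/11) = 12 · 6 = 72
  d = 21: σ(21) · d(693/21) = 32 · 4 = 128
  d = 33: σ(33) · d(693/33) = 48 · 4 = 192
  d = 63: σ(63) · d(693/63) = 104 · 2 = 208
  d = 77: σ(77) · d(693/77) = 96 · 3 = 288
  d = 99: σ(99) · d(693/99) = 156 · 2 = 312
  d = 231: σ(231) · d(693/231) = 384 · 2 = 768
  d = 693: σ(693) · d(693/693) = 1248 · 1 = 1248
Summing: (σ * d)(693) = 12 + 32 + 48 + 52 + 72 + 128 + 192 + 208 + 288 + 312 + 768 + 1248 = 3360.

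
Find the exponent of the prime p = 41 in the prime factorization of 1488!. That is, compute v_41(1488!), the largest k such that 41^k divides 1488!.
v_41(1488!) = 36

Legendre's formula: v_p(n!) = Σ_{k ≥ 1} ⌊n / p^k⌋. For p = 41, n = 1488, the terms are:
  ⌊1488/41^1⌋ = ⌊1488/41⌋ = 36
(the next term ⌊1488/41^2⌋ = 0, terminating the sum). Summing: v_41(1488!) = 36 = 36.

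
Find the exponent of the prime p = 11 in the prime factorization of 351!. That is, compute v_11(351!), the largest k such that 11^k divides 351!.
v_11(351!) = 33

Legendre's formula: v_p(n!) = Σ_{k ≥ 1} ⌊n / p^k⌋. For p = 11, n = 351, the terms are:
  ⌊351/11^1⌋ = ⌊351/11⌋ = 31
  ⌊351/11^2⌋ = ⌊351/121⌋ = 2
(the next term ⌊351/11^3⌋ = 0, terminating the sum). Summing: v_11(351!) = 31 + 2 = 33.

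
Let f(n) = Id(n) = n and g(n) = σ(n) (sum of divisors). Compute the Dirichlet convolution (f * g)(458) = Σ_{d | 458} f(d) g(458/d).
(Id * σ)(458) = 2295

Divisors of 458: [1, 2, 229, 458]. For each d | 458:
  d = 1: Id(1) · σ(458/1) = 1 · 690 = 690
  d = 2: Id(2) · σ(458/2) = 2 · 230 = 460
  d = 229: Id(229) · σ(458/229) = 229 · 3 = 687
  d = 458: Id(458) · σ(458/458) = 458 · 1 = 458
Summing: (Id * σ)(458) = 690 + 460 + 687 + 458 = 2295.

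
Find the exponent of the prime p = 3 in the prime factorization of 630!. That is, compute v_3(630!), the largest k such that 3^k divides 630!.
v_3(630!) = 312

Legendre's formula: v_p(n!) = Σ_{k ≥ 1} ⌊n / p^k⌋. For p = 3, n = 630, the terms are:
  ⌊630/3^1⌋ = ⌊630/3⌋ = 210
  ⌊630/3^2⌋ = ⌊630/9⌋ = 70
  ⌊630/3^3⌋ = ⌊630/27⌋ = 23
  ⌊630/3^4⌋ = ⌊630/81⌋ = 7
  ⌊630/3^5⌋ = ⌊630/243⌋ = 2
(the next term ⌊630/3^6⌋ = 0, terminating the sum). Summing: v_3(630!) = 210 + 70 + 23 + 7 + 2 = 312.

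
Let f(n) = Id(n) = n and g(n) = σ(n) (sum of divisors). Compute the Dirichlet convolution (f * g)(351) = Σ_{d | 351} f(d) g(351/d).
(Id * σ)(351) = 3834

Divisors of 351: [1, 3, 9, 13, 27, 39, 117, 351]. For each d | 351:
  d = 1: Id(1) · σ(351/1) = 1 · 560 = 560
  d = 3: Id(3) · σ(351/3) = 3 · 182 = 546
  d = 9: Id(9) · σ(351/9) = 9 · 56 = 504
  d = 13: Id(13) · σ(351/13) = 13 · 40 = 520
  d = 27: Id(27) · σ(351/27) = 27 · 14 = 378
  d = 39: Id(39) · σ(351/39) = 39 · 13 = 507
  d = 117: Id(117) · σ(351/117) = 117 · 4 = 468
  d = 351: Id(351) · σ(351/351) = 351 · 1 = 351
Summing: (Id * σ)(351) = 560 + 546 + 504 + 520 + 378 + 507 + 468 + 351 = 3834.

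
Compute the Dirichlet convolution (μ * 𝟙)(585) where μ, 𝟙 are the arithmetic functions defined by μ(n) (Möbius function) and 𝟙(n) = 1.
(μ * 𝟙)(585) = 0

Divisors of 585: [1, 3, 5, 9, 13, 15, 39, 45, 65, 117, 195, 585]. For each d | 585:
  d = 1: μ(1) · 𝟙(585/1) = 1 · 1 = 1
  d = 3: μ(3) · 𝟙(585/3) = -1 · 1 = -1
  d = 5: μ(5) · 𝟙(585/5) = -1 · 1 = -1
  d = 9: μ(9) · 𝟙(585/9) = 0 · 1 = 0
  d = 13: μ(13) · 𝟙(585/13) = -1 · 1 = -1
  d = 15: μ(15) · 𝟙(585/15) = 1 · 1 = 1
  d = 39: μ(39) · 𝟙(585/39) = 1 · 1 = 1
  d = 45: μ(45) · 𝟙(585/45) = 0 · 1 = 0
  d = 65: μ(65) · 𝟙(585/65) = 1 · 1 = 1
  d = 117: μ(117) · 𝟙(585/117) = 0 · 1 = 0
  d = 195: μ(195) · 𝟙(585/195) = -1 · 1 = -1
  d = 585: μ(585) · 𝟙(585/585) = 0 · 1 = 0
Summing: (μ * 𝟙)(585) = 1 + -1 + -1 + 0 + -1 + 1 + 1 + 0 + 1 + 0 + -1 + 0 = 0.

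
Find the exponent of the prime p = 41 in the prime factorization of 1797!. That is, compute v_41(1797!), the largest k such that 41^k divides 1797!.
v_41(1797!) = 44

Legendre's formula: v_p(n!) = Σ_{k ≥ 1} ⌊n / p^k⌋. For p = 41, n = 1797, the terms are:
  ⌊1797/41^1⌋ = ⌊1797/41⌋ = 43
  ⌊1797/41^2⌋ = ⌊1797/1681⌋ = 1
(the next term ⌊1797/41^3⌋ = 0, terminating the sum). Summing: v_41(1797!) = 43 + 1 = 44.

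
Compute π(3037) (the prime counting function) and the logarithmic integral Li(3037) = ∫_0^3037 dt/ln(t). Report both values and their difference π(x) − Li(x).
π(3037) = 435;  Li(3037) ≈ 447.38;  π(x) − Li(x) ≈ -12.38.

Direct count of primes ≤ 3037 gives π(3037) = 435. Numerical evaluation of the logarithmic integral gives Li(3037) ≈ 447.38. The difference π(x) − Li(x) ≈ -12.38 is typically negative for small/moderate x (Li(x) overestimates), though Littlewood's theorem shows this sign changes infinitely often.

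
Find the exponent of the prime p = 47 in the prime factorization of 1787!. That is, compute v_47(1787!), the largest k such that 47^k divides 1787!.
v_47(1787!) = 38

Legendre's formula: v_p(n!) = Σ_{k ≥ 1} ⌊n / p^k⌋. For p = 47, n = 1787, the terms are:
  ⌊1787/47^1⌋ = ⌊1787/47⌋ = 38
(the next term ⌊1787/47^2⌋ = 0, terminating the sum). Summing: v_47(1787!) = 38 = 38.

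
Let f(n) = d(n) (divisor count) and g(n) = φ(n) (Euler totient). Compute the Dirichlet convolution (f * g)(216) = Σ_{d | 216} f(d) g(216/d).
(d * φ)(216) = 600

Divisors of 216: [1, 2, 3, 4, 6, 8, 9, 12, 18, 24, 27, 36, 54, 72, 108, 216]. For each d | 216:
  d = 1: d(1) · φ(216/1) = 1 · 72 = 72
  d = 2: d(2) · φ(216/2) = 2 · 36 = 72
  d = 3: d(3) · φ(216/3) = 2 · 24 = 48
  d = 4: d(4) · φ(216/4) = 3 · 18 = 54
  d = 6: d(6) · φ(216/6) = 4 · 12 = 48
  d = 8: d(8) · φ(216/8) = 4 · 18 = 72
  d = 9: d(9) · φ(216/9) = 3 · 8 = 24
  d = 12: d(12) · φ(216/12) = 6 · 6 = 36
  d = 18: d(18) · φ(216/18) = 6 · 4 = 24
  d = 24: d(24) · φ(216/24) = 8 · 6 = 48
  d = 27: d(27) · φ(216/27) = 4 · 4 = 16
  d = 36: d(36) · φ(216/36) = 9 · 2 = 18
  d = 54: d(54) · φ(216/54) = 8 · 2 = 16
  d = 72: d(72) · φ(216/72) = 12 · 2 = 24
  d = 108: d(108) · φ(216/108) = 12 · 1 = 12
  d = 216: d(216) · φ(216/216) = 16 · 1 = 16
Summing: (d * φ)(216) = 72 + 72 + 48 + 54 + 48 + 72 + 24 + 36 + 24 + 48 + 16 + 18 + 16 + 24 + 12 + 16 = 600.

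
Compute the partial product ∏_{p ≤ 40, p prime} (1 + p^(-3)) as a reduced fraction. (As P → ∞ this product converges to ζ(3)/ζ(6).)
∏ = 286534261786467003531264/242522905429175749176095

The primes p ≤ 40 are [2, 3, 5, 7, 11, 13, 17, 19, 23, 29, 31, 37]. For each, (1 + 1/p^3) = (p^3 + 1)/p^3. Multiplying these fractions over p ∈ [2, 3, 5, 7, 11, 13, 17, 19, 23, 29, 31, 37] gives 286534261786467003531264/242522905429175749176095. (In the limit P → ∞ this tends to ζ(3)/ζ(6).)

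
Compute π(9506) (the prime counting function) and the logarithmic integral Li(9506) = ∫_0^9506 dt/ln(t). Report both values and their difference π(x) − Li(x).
π(9506) = 1177;  Li(9506) ≈ 1192.36;  π(x) − Li(x) ≈ -15.36.

Direct count of primes ≤ 9506 gives π(9506) = 1177. Numerical evaluation of the logarithmic integral gives Li(9506) ≈ 1192.36. The difference π(x) − Li(x) ≈ -15.36 is typically negative for small/moderate x (Li(x) overestimates), though Littlewood's theorem shows this sign changes infinitely often.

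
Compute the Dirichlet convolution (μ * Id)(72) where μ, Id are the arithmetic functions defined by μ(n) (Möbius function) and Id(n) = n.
(μ * Id)(72) = 24

Divisors of 72: [1, 2, 3, 4, 6, 8, 9, 12, 18, 24, 36, 72]. For each d | 72:
  d = 1: μ(1) · Id(72/1) = 1 · 72 = 72
  d = 2: μ(2) · Id(72/2) = -1 · 36 = -36
  d = 3: μ(3) · Id(72/3) = -1 · 24 = -24
  d = 4: μ(4) · Id(72/4) = 0 · 18 = 0
  d = 6: μ(6) · Id(72/6) = 1 · 12 = 12
  d = 8: μ(8) · Id(72/8) = 0 · 9 = 0
  d = 9: μ(9) · Id(72/9) = 0 · 8 = 0
  d = 12: μ(12) · Id(72/12) = 0 · 6 = 0
  d = 18: μ(18) · Id(72/18) = 0 · 4 = 0
  d = 24: μ(24) · Id(72/24) = 0 · 3 = 0
  d = 36: μ(36) · Id(72/36) = 0 · 2 = 0
  d = 72: μ(72) · Id(72/72) = 0 · 1 = 0
Summing: (μ * Id)(72) = 72 + -36 + -24 + 0 + 12 + 0 + 0 + 0 + 0 + 0 + 0 + 0 = 24.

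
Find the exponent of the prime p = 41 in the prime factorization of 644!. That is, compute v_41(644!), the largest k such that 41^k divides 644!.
v_41(644!) = 15

Legendre's formula: v_p(n!) = Σ_{k ≥ 1} ⌊n / p^k⌋. For p = 41, n = 644, the terms are:
  ⌊644/41^1⌋ = ⌊644/41⌋ = 15
(the next term ⌊644/41^2⌋ = 0, terminating the sum). Summing: v_41(644!) = 15 = 15.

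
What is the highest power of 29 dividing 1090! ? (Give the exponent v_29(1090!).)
v_29(1090!) = 38

Legendre's formula: v_p(n!) = Σ_{k ≥ 1} ⌊n / p^k⌋. For p = 29, n = 1090, the terms are:
  ⌊1090/29^1⌋ = ⌊1090/29⌋ = 37
  ⌊1090/29^2⌋ = ⌊1090/841⌋ = 1
(the next term ⌊1090/29^3⌋ = 0, terminating the sum). Summing: v_29(1090!) = 37 + 1 = 38.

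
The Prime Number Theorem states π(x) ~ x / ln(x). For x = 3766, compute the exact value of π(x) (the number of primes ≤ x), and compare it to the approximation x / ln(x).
π(3766) = 523;  x/ln(x) ≈ 457.38;  relative error ≈ 12.55%.

Directly count primes up to 3766: π(3766) = 523. The PNT approximation gives 3766/ln(3766) ≈ 3766/8.23377 ≈ 457.38. Relative error (π(x) − x/ln(x)) / π(x) ≈ 12.55%; the approximation is known to undercount slightly (Li(x) is a better estimate).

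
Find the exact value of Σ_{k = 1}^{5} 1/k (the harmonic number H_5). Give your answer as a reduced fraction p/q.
H_5 = 137/60

Direct summation: H_5 = 1 + 1/2 + ... + 1/5. The least common denominator is lcm(1, ..., 5) = 60; over this denominator the numerator is 60 + 30 + 20 + 15 + 12 = 137, so H_5 = 137/60 (already in lowest terms) ≈ 2.28333. (The PNT-adjacent estimate ln(5) + γ ≈ 2.18665 matches within O(1/n).)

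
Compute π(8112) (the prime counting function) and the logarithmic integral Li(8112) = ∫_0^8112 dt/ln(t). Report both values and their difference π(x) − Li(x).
π(8112) = 1020;  Li(8112) ≈ 1038.87;  π(x) − Li(x) ≈ -18.87.

Direct count of primes ≤ 8112 gives π(8112) = 1020. Numerical evaluation of the logarithmic integral gives Li(8112) ≈ 1038.87. The difference π(x) − Li(x) ≈ -18.87 is typically negative for small/moderate x (Li(x) overestimates), though Littlewood's theorem shows this sign changes infinitely often.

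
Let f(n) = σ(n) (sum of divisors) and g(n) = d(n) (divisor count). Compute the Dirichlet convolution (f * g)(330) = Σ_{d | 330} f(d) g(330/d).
(σ * d)(330) = 3360

Divisors of 330: [1, 2, 3, 5, 6, 10, 11, 15, 22, 30, 33, 55, 66, 110, 165, 330]. For each d | 330:
  d = 1: σ(1) · d(330/1) = 1 · 16 = 16
  d = 2: σ(2) · d(330/2) = 3 · 8 = 24
  d = 3: σ(3) · d(330/3) = 4 · 8 = 32
  d = 5: σ(5) · d(330/5) = 6 · 8 = 48
  d = 6: σ(6) · d(330/6) = 12 · 4 = 48
  d = 10: σ(10) · d(330/10) = 18 · 4 = 72
  d = 11: σ(11) · d(330/11) = 12 · 8 = 96
  d = 15: σ(15) · d(330/15) = 24 · 4 = 96
  d = 22: σ(22) · d(330/22) = 36 · 4 = 144
  d = 30: σ(30) · d(330/30) = 72 · 2 = 144
  d = 33: σ(33) · d(330/33) = 48 · 4 = 192
  d = 55: σ(55) · d(330/55) = 72 · 4 = 288
  d = 66: σ(66) · d(330/66) = 144 · 2 = 288
  d = 110: σ(110) · d(330/110) = 216 · 2 = 432
  d = 165: σ(165) · d(330/165) = 288 · 2 = 576
  d = 330: σ(330) · d(330/330) = 864 · 1 = 864
Summing: (σ * d)(330) = 16 + 24 + 32 + 48 + 48 + 72 + 96 + 96 + 144 + 144 + 192 + 288 + 288 + 432 + 576 + 864 = 3360.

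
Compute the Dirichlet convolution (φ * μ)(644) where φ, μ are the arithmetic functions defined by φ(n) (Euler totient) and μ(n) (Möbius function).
(φ * μ)(644) = 105

Divisors of 644: [1, 2, 4, 7, 14, 23, 28, 46, 92, 161, 322, 644]. For each d | 644:
  d = 1: φ(1) · μ(644/1) = 1 · 0 = 0
  d = 2: φ(2) · μ(644/2) = 1 · -1 = -1
  d = 4: φ(4) · μ(644/4) = 2 · 1 = 2
  d = 7: φ(7) · μ(644/7) = 6 · 0 = 0
  d = 14: φ(14) · μ(644/14) = 6 · 1 = 6
  d = 23: φ(23) · μ(644/23) = 22 · 0 = 0
  d = 28: φ(28) · μ(644/28) = 12 · -1 = -12
  d = 46: φ(46) · μ(644/46) = 22 · 1 = 22
  d = 92: φ(92) · μ(644/92) = 44 · -1 = -44
  d = 161: φ(161) · μ(644/161) = 132 · 0 = 0
  d = 322: φ(322) · μ(644/322) = 132 · -1 = -132
  d = 644: φ(644) · μ(644/644) = 264 · 1 = 264
Summing: (φ * μ)(644) = 0 + -1 + 2 + 0 + 6 + 0 + -12 + 22 + -44 + 0 + -132 + 264 = 105.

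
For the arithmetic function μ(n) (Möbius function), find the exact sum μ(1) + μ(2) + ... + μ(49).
Σ_{n ≤ 49} μ(n) = -3

Compute μ(n) for each 1 ≤ n ≤ 49: μ(1) = 1, μ(2) = -1, μ(3) = -1, μ(4) = 0, μ(5) = -1, μ(6) = 1, μ(7) = -1, μ(8) = 0, μ(9) = 0, μ(10) = 1, μ(11) = -1, μ(12) = 0, μ(13) = -1, μ(14) = 1, μ(15) = 1, μ(16) = 0, μ(17) = -1, μ(18) = 0, μ(19) = -1, μ(20) = 0, μ(21) = 1, μ(22) = 1, μ(23) = -1, μ(24) = 0, μ(25) = 0, μ(26) = 1, μ(27) = 0, μ(28) = 0, μ(29) = -1, μ(30) = -1, μ(31) = -1, μ(32) = 0, μ(33) = 1, μ(34) = 1, μ(35) = 1, μ(36) = 0, μ(37) = -1, μ(38) = 1, μ(39) = 1, μ(40) = 0, μ(41) = -1, μ(42) = -1, μ(43) = -1, μ(44) = 0, μ(45) = 0, μ(46) = 1, μ(47) = -1, μ(48) = 0, μ(49) = 0. Summing all 49 values: -3. (Mertens function M(x) = Σ_{n ≤ x} μ(n); on average M(x) should be small (PNT ⟺ M(x) = o(x)).)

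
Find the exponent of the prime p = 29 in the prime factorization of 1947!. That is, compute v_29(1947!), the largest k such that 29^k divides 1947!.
v_29(1947!) = 69

Legendre's formula: v_p(n!) = Σ_{k ≥ 1} ⌊n / p^k⌋. For p = 29, n = 1947, the terms are:
  ⌊1947/29^1⌋ = ⌊1947/29⌋ = 67
  ⌊1947/29^2⌋ = ⌊1947/841⌋ = 2
(the next term ⌊1947/29^3⌋ = 0, terminating the sum). Summing: v_29(1947!) = 67 + 2 = 69.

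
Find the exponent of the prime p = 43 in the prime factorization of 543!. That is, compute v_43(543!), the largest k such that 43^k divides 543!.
v_43(543!) = 12

Legendre's formula: v_p(n!) = Σ_{k ≥ 1} ⌊n / p^k⌋. For p = 43, n = 543, the terms are:
  ⌊543/43^1⌋ = ⌊543/43⌋ = 12
(the next term ⌊543/43^2⌋ = 0, terminating the sum). Summing: v_43(543!) = 12 = 12.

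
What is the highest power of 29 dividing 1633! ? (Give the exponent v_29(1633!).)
v_29(1633!) = 57

Legendre's formula: v_p(n!) = Σ_{k ≥ 1} ⌊n / p^k⌋. For p = 29, n = 1633, the terms are:
  ⌊1633/29^1⌋ = ⌊1633/29⌋ = 56
  ⌊1633/29^2⌋ = ⌊1633/841⌋ = 1
(the next term ⌊1633/29^3⌋ = 0, terminating the sum). Summing: v_29(1633!) = 56 + 1 = 57.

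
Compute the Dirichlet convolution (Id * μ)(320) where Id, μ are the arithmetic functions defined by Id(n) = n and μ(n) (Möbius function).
(Id * μ)(320) = 128

Divisors of 320: [1, 2, 4, 5, 8, 10, 16, 20, 32, 40, 64, 80, 160, 320]. For each d | 320:
  d = 1: Id(1) · μ(320/1) = 1 · 0 = 0
  d = 2: Id(2) · μ(320/2) = 2 · 0 = 0
  d = 4: Id(4) · μ(320/4) = 4 · 0 = 0
  d = 5: Id(5) · μ(320/5) = 5 · 0 = 0
  d = 8: Id(8) · μ(320/8) = 8 · 0 = 0
  d = 10: Id(10) · μ(320/10) = 10 · 0 = 0
  d = 16: Id(16) · μ(320/16) = 16 · 0 = 0
  d = 20: Id(20) · μ(320/20) = 20 · 0 = 0
  d = 32: Id(32) · μ(320/32) = 32 · 1 = 32
  d = 40: Id(40) · μ(320/40) = 40 · 0 = 0
  d = 64: Id(64) · μ(320/64) = 64 · -1 = -64
  d = 80: Id(80) · μ(320/80) = 80 · 0 = 0
  d = 160: Id(160) · μ(320/160) = 160 · -1 = -160
  d = 320: Id(320) · μ(320/320) = 320 · 1 = 320
Summing: (Id * μ)(320) = 0 + 0 + 0 + 0 + 0 + 0 + 0 + 0 + 32 + 0 + -64 + 0 + -160 + 320 = 128.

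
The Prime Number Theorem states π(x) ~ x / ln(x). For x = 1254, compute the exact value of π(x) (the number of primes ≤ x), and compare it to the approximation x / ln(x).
π(1254) = 204;  x/ln(x) ≈ 175.78;  relative error ≈ 13.84%.

Directly count primes up to 1254: π(1254) = 204. The PNT approximation gives 1254/ln(1254) ≈ 1254/7.13409 ≈ 175.78. Relative error (π(x) − x/ln(x)) / π(x) ≈ 13.84%; the approximation is known to undercount slightly (Li(x) is a better estimate).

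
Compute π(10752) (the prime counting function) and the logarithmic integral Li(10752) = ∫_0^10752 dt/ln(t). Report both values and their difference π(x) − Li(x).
π(10752) = 1310;  Li(10752) ≈ 1327.46;  π(x) − Li(x) ≈ -17.46.

Direct count of primes ≤ 10752 gives π(10752) = 1310. Numerical evaluation of the logarithmic integral gives Li(10752) ≈ 1327.46. The difference π(x) − Li(x) ≈ -17.46 is typically negative for small/moderate x (Li(x) overestimates), though Littlewood's theorem shows this sign changes infinitely often.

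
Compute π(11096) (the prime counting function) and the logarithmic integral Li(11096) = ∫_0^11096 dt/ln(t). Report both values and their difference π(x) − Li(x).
π(11096) = 1345;  Li(11096) ≈ 1364.46;  π(x) − Li(x) ≈ -19.46.

Direct count of primes ≤ 11096 gives π(11096) = 1345. Numerical evaluation of the logarithmic integral gives Li(11096) ≈ 1364.46. The difference π(x) − Li(x) ≈ -19.46 is typically negative for small/moderate x (Li(x) overestimates), though Littlewood's theorem shows this sign changes infinitely often.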